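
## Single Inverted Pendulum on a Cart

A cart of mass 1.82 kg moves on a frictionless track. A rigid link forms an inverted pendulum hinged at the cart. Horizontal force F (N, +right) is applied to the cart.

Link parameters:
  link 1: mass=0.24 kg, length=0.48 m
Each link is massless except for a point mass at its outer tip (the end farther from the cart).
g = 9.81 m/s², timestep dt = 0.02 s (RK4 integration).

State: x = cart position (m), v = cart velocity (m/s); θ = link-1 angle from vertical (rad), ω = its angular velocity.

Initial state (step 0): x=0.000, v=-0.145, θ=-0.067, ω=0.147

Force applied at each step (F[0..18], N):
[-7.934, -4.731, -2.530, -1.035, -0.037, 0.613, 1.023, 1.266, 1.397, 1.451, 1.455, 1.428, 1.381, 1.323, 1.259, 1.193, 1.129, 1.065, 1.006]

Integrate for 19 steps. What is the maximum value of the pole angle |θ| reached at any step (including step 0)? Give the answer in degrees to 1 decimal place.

Answer: 3.8°

Derivation:
apply F[0]=-7.934 → step 1: x=-0.004, v=-0.230, θ=-0.063, ω=0.298
apply F[1]=-4.731 → step 2: x=-0.009, v=-0.281, θ=-0.056, ω=0.379
apply F[2]=-2.530 → step 3: x=-0.015, v=-0.307, θ=-0.048, ω=0.413
apply F[3]=-1.035 → step 4: x=-0.021, v=-0.318, θ=-0.040, ω=0.416
apply F[4]=-0.037 → step 5: x=-0.027, v=-0.317, θ=-0.031, ω=0.401
apply F[5]=+0.613 → step 6: x=-0.034, v=-0.310, θ=-0.024, ω=0.374
apply F[6]=+1.023 → step 7: x=-0.040, v=-0.298, θ=-0.017, ω=0.341
apply F[7]=+1.266 → step 8: x=-0.046, v=-0.284, θ=-0.010, ω=0.306
apply F[8]=+1.397 → step 9: x=-0.051, v=-0.268, θ=-0.004, ω=0.271
apply F[9]=+1.451 → step 10: x=-0.056, v=-0.252, θ=0.001, ω=0.237
apply F[10]=+1.455 → step 11: x=-0.061, v=-0.236, θ=0.005, ω=0.205
apply F[11]=+1.428 → step 12: x=-0.066, v=-0.221, θ=0.009, ω=0.175
apply F[12]=+1.381 → step 13: x=-0.070, v=-0.206, θ=0.012, ω=0.149
apply F[13]=+1.323 → step 14: x=-0.074, v=-0.192, θ=0.015, ω=0.125
apply F[14]=+1.259 → step 15: x=-0.078, v=-0.178, θ=0.017, ω=0.103
apply F[15]=+1.193 → step 16: x=-0.081, v=-0.166, θ=0.019, ω=0.084
apply F[16]=+1.129 → step 17: x=-0.084, v=-0.154, θ=0.021, ω=0.068
apply F[17]=+1.065 → step 18: x=-0.087, v=-0.143, θ=0.022, ω=0.053
apply F[18]=+1.006 → step 19: x=-0.090, v=-0.132, θ=0.023, ω=0.040
Max |angle| over trajectory = 0.067 rad = 3.8°.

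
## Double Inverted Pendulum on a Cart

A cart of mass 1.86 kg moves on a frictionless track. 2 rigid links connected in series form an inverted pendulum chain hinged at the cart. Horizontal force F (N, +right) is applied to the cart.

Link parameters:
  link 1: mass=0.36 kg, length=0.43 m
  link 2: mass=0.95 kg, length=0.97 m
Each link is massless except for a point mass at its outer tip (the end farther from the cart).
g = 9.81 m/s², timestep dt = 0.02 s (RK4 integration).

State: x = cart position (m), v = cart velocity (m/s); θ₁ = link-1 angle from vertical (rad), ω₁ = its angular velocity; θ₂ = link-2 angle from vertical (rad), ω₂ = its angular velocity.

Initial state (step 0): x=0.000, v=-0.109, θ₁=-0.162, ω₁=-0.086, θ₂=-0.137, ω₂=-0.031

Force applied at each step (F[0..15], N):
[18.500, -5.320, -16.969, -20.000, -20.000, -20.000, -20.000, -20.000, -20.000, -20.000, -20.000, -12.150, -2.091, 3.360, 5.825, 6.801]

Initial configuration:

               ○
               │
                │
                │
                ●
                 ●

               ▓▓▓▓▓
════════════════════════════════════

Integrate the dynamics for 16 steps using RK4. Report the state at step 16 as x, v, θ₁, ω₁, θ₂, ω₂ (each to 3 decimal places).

Answer: x=-0.291, v=-1.501, θ₁=-0.005, ω₁=1.021, θ₂=-0.031, ω₂=0.566

Derivation:
apply F[0]=+18.500 → step 1: x=-0.000, v=0.108, θ₁=-0.170, ω₁=-0.685, θ₂=-0.137, ω₂=-0.015
apply F[1]=-5.320 → step 2: x=0.002, v=0.075, θ₁=-0.184, ω₁=-0.736, θ₂=-0.137, ω₂=0.014
apply F[2]=-16.969 → step 3: x=0.002, v=-0.079, θ₁=-0.197, ω₁=-0.542, θ₂=-0.137, ω₂=0.057
apply F[3]=-20.000 → step 4: x=-0.002, v=-0.262, θ₁=-0.205, ω₁=-0.305, θ₂=-0.135, ω₂=0.112
apply F[4]=-20.000 → step 5: x=-0.009, v=-0.445, θ₁=-0.209, ω₁=-0.085, θ₂=-0.132, ω₂=0.174
apply F[5]=-20.000 → step 6: x=-0.019, v=-0.627, θ₁=-0.208, ω₁=0.126, θ₂=-0.128, ω₂=0.240
apply F[6]=-20.000 → step 7: x=-0.034, v=-0.809, θ₁=-0.204, ω₁=0.338, θ₂=-0.123, ω₂=0.308
apply F[7]=-20.000 → step 8: x=-0.052, v=-0.993, θ₁=-0.195, ω₁=0.558, θ₂=-0.116, ω₂=0.375
apply F[8]=-20.000 → step 9: x=-0.074, v=-1.180, θ₁=-0.181, ω₁=0.796, θ₂=-0.108, ω₂=0.438
apply F[9]=-20.000 → step 10: x=-0.099, v=-1.369, θ₁=-0.163, ω₁=1.062, θ₂=-0.098, ω₂=0.493
apply F[10]=-20.000 → step 11: x=-0.128, v=-1.562, θ₁=-0.139, ω₁=1.365, θ₂=-0.088, ω₂=0.538
apply F[11]=-12.150 → step 12: x=-0.161, v=-1.677, θ₁=-0.110, ω₁=1.525, θ₂=-0.077, ω₂=0.567
apply F[12]=-2.091 → step 13: x=-0.194, v=-1.688, θ₁=-0.080, ω₁=1.482, θ₂=-0.065, ω₂=0.583
apply F[13]=+3.360 → step 14: x=-0.228, v=-1.644, θ₁=-0.052, ω₁=1.344, θ₂=-0.054, ω₂=0.586
apply F[14]=+5.825 → step 15: x=-0.260, v=-1.576, θ₁=-0.027, ω₁=1.179, θ₂=-0.042, ω₂=0.580
apply F[15]=+6.801 → step 16: x=-0.291, v=-1.501, θ₁=-0.005, ω₁=1.021, θ₂=-0.031, ω₂=0.566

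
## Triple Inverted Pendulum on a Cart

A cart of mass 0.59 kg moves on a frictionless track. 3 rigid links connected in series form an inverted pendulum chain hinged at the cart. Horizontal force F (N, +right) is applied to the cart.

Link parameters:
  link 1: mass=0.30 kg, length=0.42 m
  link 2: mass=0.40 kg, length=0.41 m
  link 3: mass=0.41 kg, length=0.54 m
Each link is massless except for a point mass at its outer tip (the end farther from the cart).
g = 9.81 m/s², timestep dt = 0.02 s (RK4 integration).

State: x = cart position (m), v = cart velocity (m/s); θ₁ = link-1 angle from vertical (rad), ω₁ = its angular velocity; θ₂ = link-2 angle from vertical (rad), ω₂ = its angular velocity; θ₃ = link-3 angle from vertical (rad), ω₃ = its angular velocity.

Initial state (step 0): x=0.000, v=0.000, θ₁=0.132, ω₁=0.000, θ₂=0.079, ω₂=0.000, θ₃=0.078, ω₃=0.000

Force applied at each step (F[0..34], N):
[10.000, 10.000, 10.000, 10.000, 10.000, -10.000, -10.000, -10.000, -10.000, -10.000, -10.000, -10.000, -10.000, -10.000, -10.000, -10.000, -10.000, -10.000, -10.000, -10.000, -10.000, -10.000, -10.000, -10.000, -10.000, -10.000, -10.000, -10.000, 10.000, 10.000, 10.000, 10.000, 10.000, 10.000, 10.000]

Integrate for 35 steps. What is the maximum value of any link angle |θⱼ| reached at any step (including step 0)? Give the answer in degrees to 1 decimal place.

Answer: 165.0°

Derivation:
apply F[0]=+10.000 → step 1: x=0.003, v=0.283, θ₁=0.127, ω₁=-0.532, θ₂=0.078, ω₂=-0.106, θ₃=0.078, ω₃=-0.001
apply F[1]=+10.000 → step 2: x=0.011, v=0.572, θ₁=0.110, ω₁=-1.098, θ₂=0.075, ω₂=-0.193, θ₃=0.078, ω₃=0.001
apply F[2]=+10.000 → step 3: x=0.026, v=0.873, θ₁=0.082, ω₁=-1.733, θ₂=0.070, ω₂=-0.243, θ₃=0.078, ω₃=0.005
apply F[3]=+10.000 → step 4: x=0.046, v=1.191, θ₁=0.041, ω₁=-2.464, θ₂=0.066, ω₂=-0.240, θ₃=0.078, ω₃=0.011
apply F[4]=+10.000 → step 5: x=0.074, v=1.526, θ₁=-0.017, ω₁=-3.295, θ₂=0.061, ω₂=-0.188, θ₃=0.078, ω₃=0.019
apply F[5]=-10.000 → step 6: x=0.101, v=1.199, θ₁=-0.076, ω₁=-2.633, θ₂=0.058, ω₂=-0.064, θ₃=0.079, ω₃=0.028
apply F[6]=-10.000 → step 7: x=0.122, v=0.892, θ₁=-0.123, ω₁=-2.121, θ₂=0.059, ω₂=0.167, θ₃=0.080, ω₃=0.041
apply F[7]=-10.000 → step 8: x=0.137, v=0.602, θ₁=-0.162, ω₁=-1.739, θ₂=0.066, ω₂=0.496, θ₃=0.081, ω₃=0.053
apply F[8]=-10.000 → step 9: x=0.146, v=0.326, θ₁=-0.193, ω₁=-1.459, θ₂=0.080, ω₂=0.909, θ₃=0.082, ω₃=0.059
apply F[9]=-10.000 → step 10: x=0.150, v=0.057, θ₁=-0.220, ω₁=-1.252, θ₂=0.103, ω₂=1.394, θ₃=0.083, ω₃=0.054
apply F[10]=-10.000 → step 11: x=0.148, v=-0.208, θ₁=-0.244, ω₁=-1.084, θ₂=0.136, ω₂=1.935, θ₃=0.084, ω₃=0.034
apply F[11]=-10.000 → step 12: x=0.141, v=-0.474, θ₁=-0.264, ω₁=-0.922, θ₂=0.180, ω₂=2.514, θ₃=0.084, ω₃=-0.001
apply F[12]=-10.000 → step 13: x=0.129, v=-0.745, θ₁=-0.280, ω₁=-0.729, θ₂=0.237, ω₂=3.107, θ₃=0.084, ω₃=-0.048
apply F[13]=-10.000 → step 14: x=0.111, v=-1.022, θ₁=-0.293, ω₁=-0.472, θ₂=0.305, ω₂=3.691, θ₃=0.082, ω₃=-0.097
apply F[14]=-10.000 → step 15: x=0.088, v=-1.307, θ₁=-0.299, ω₁=-0.123, θ₂=0.384, ω₂=4.246, θ₃=0.080, ω₃=-0.138
apply F[15]=-10.000 → step 16: x=0.059, v=-1.600, θ₁=-0.297, ω₁=0.336, θ₂=0.474, ω₂=4.756, θ₃=0.077, ω₃=-0.159
apply F[16]=-10.000 → step 17: x=0.024, v=-1.901, θ₁=-0.284, ω₁=0.921, θ₂=0.574, ω₂=5.207, θ₃=0.074, ω₃=-0.147
apply F[17]=-10.000 → step 18: x=-0.017, v=-2.211, θ₁=-0.259, ω₁=1.640, θ₂=0.682, ω₂=5.586, θ₃=0.071, ω₃=-0.094
apply F[18]=-10.000 → step 19: x=-0.064, v=-2.530, θ₁=-0.218, ω₁=2.498, θ₂=0.797, ω₂=5.867, θ₃=0.070, ω₃=0.007
apply F[19]=-10.000 → step 20: x=-0.118, v=-2.859, θ₁=-0.158, ω₁=3.494, θ₂=0.916, ω₂=6.012, θ₃=0.072, ω₃=0.157
apply F[20]=-10.000 → step 21: x=-0.179, v=-3.196, θ₁=-0.077, ω₁=4.618, θ₂=1.036, ω₂=5.960, θ₃=0.077, ω₃=0.354
apply F[21]=-10.000 → step 22: x=-0.246, v=-3.536, θ₁=0.027, ω₁=5.841, θ₂=1.152, ω₂=5.631, θ₃=0.086, ω₃=0.588
apply F[22]=-10.000 → step 23: x=-0.320, v=-3.861, θ₁=0.157, ω₁=7.108, θ₂=1.259, ω₂=4.933, θ₃=0.101, ω₃=0.853
apply F[23]=-10.000 → step 24: x=-0.400, v=-4.142, θ₁=0.311, ω₁=8.353, θ₂=1.347, ω₂=3.803, θ₃=0.121, ω₃=1.155
apply F[24]=-10.000 → step 25: x=-0.485, v=-4.336, θ₁=0.490, ω₁=9.522, θ₂=1.408, ω₂=2.236, θ₃=0.147, ω₃=1.529
apply F[25]=-10.000 → step 26: x=-0.573, v=-4.394, θ₁=0.692, ω₁=10.603, θ₂=1.434, ω₂=0.306, θ₃=0.183, ω₃=2.060
apply F[26]=-10.000 → step 27: x=-0.660, v=-4.253, θ₁=0.914, ω₁=11.586, θ₂=1.419, ω₂=-1.821, θ₃=0.232, ω₃=2.888
apply F[27]=-10.000 → step 28: x=-0.741, v=-3.850, θ₁=1.154, ω₁=12.325, θ₂=1.362, ω₂=-3.764, θ₃=0.301, ω₃=4.143
apply F[28]=+10.000 → step 29: x=-0.809, v=-2.935, θ₁=1.399, ω₁=12.225, θ₂=1.278, ω₂=-4.492, θ₃=0.394, ω₃=5.122
apply F[29]=+10.000 → step 30: x=-0.858, v=-2.012, θ₁=1.641, ω₁=11.983, θ₂=1.188, ω₂=-4.404, θ₃=0.505, ω₃=5.996
apply F[30]=+10.000 → step 31: x=-0.890, v=-1.164, θ₁=1.879, ω₁=11.765, θ₂=1.107, ω₂=-3.599, θ₃=0.632, ω₃=6.586
apply F[31]=+10.000 → step 32: x=-0.906, v=-0.402, θ₁=2.114, ω₁=11.801, θ₂=1.047, ω₂=-2.244, θ₃=0.767, ω₃=6.896
apply F[32]=+10.000 → step 33: x=-0.907, v=0.308, θ₁=2.353, ω₁=12.233, θ₂=1.021, ω₂=-0.340, θ₃=0.906, ω₃=7.017
apply F[33]=+10.000 → step 34: x=-0.893, v=0.991, θ₁=2.606, ω₁=13.101, θ₂=1.039, ω₂=2.304, θ₃=1.047, ω₃=7.039
apply F[34]=+10.000 → step 35: x=-0.867, v=1.619, θ₁=2.879, ω₁=14.199, θ₂=1.119, ω₂=5.934, θ₃=1.188, ω₃=7.028
Max |angle| over trajectory = 2.879 rad = 165.0°.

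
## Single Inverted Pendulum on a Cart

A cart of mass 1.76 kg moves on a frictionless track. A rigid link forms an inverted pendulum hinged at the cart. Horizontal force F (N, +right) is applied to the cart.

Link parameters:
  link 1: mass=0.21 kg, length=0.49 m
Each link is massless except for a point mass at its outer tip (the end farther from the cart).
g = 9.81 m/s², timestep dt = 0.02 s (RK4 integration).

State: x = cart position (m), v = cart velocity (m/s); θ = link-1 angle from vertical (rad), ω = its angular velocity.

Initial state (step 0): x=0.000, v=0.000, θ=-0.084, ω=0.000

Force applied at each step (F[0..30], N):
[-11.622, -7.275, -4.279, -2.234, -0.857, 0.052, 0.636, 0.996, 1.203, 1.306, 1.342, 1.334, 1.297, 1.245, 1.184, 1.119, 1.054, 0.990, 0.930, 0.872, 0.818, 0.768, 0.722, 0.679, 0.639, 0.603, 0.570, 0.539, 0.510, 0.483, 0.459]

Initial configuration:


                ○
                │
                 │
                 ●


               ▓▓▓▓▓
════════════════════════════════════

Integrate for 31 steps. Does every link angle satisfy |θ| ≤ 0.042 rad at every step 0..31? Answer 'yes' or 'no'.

apply F[0]=-11.622 → step 1: x=-0.001, v=-0.130, θ=-0.082, ω=0.231
apply F[1]=-7.275 → step 2: x=-0.005, v=-0.211, θ=-0.076, ω=0.364
apply F[2]=-4.279 → step 3: x=-0.009, v=-0.258, θ=-0.068, ω=0.431
apply F[3]=-2.234 → step 4: x=-0.015, v=-0.282, θ=-0.059, ω=0.454
apply F[4]=-0.857 → step 5: x=-0.021, v=-0.290, θ=-0.050, ω=0.449
apply F[5]=+0.052 → step 6: x=-0.026, v=-0.288, θ=-0.041, ω=0.428
apply F[6]=+0.636 → step 7: x=-0.032, v=-0.280, θ=-0.033, ω=0.397
apply F[7]=+0.996 → step 8: x=-0.037, v=-0.268, θ=-0.025, ω=0.361
apply F[8]=+1.203 → step 9: x=-0.043, v=-0.254, θ=-0.019, ω=0.323
apply F[9]=+1.306 → step 10: x=-0.048, v=-0.239, θ=-0.012, ω=0.286
apply F[10]=+1.342 → step 11: x=-0.052, v=-0.224, θ=-0.007, ω=0.250
apply F[11]=+1.334 → step 12: x=-0.057, v=-0.208, θ=-0.002, ω=0.217
apply F[12]=+1.297 → step 13: x=-0.061, v=-0.194, θ=0.002, ω=0.187
apply F[13]=+1.245 → step 14: x=-0.064, v=-0.179, θ=0.005, ω=0.160
apply F[14]=+1.184 → step 15: x=-0.068, v=-0.166, θ=0.008, ω=0.135
apply F[15]=+1.119 → step 16: x=-0.071, v=-0.154, θ=0.010, ω=0.113
apply F[16]=+1.054 → step 17: x=-0.074, v=-0.142, θ=0.013, ω=0.094
apply F[17]=+0.990 → step 18: x=-0.077, v=-0.131, θ=0.014, ω=0.077
apply F[18]=+0.930 → step 19: x=-0.079, v=-0.121, θ=0.016, ω=0.062
apply F[19]=+0.872 → step 20: x=-0.081, v=-0.111, θ=0.017, ω=0.049
apply F[20]=+0.818 → step 21: x=-0.084, v=-0.102, θ=0.018, ω=0.038
apply F[21]=+0.768 → step 22: x=-0.086, v=-0.094, θ=0.018, ω=0.028
apply F[22]=+0.722 → step 23: x=-0.087, v=-0.086, θ=0.019, ω=0.020
apply F[23]=+0.679 → step 24: x=-0.089, v=-0.079, θ=0.019, ω=0.013
apply F[24]=+0.639 → step 25: x=-0.091, v=-0.072, θ=0.019, ω=0.006
apply F[25]=+0.603 → step 26: x=-0.092, v=-0.066, θ=0.019, ω=0.001
apply F[26]=+0.570 → step 27: x=-0.093, v=-0.060, θ=0.019, ω=-0.004
apply F[27]=+0.539 → step 28: x=-0.094, v=-0.054, θ=0.019, ω=-0.007
apply F[28]=+0.510 → step 29: x=-0.095, v=-0.049, θ=0.019, ω=-0.011
apply F[29]=+0.483 → step 30: x=-0.096, v=-0.044, θ=0.019, ω=-0.013
apply F[30]=+0.459 → step 31: x=-0.097, v=-0.039, θ=0.019, ω=-0.016
Max |angle| over trajectory = 0.084 rad; bound = 0.042 → exceeded.

Answer: no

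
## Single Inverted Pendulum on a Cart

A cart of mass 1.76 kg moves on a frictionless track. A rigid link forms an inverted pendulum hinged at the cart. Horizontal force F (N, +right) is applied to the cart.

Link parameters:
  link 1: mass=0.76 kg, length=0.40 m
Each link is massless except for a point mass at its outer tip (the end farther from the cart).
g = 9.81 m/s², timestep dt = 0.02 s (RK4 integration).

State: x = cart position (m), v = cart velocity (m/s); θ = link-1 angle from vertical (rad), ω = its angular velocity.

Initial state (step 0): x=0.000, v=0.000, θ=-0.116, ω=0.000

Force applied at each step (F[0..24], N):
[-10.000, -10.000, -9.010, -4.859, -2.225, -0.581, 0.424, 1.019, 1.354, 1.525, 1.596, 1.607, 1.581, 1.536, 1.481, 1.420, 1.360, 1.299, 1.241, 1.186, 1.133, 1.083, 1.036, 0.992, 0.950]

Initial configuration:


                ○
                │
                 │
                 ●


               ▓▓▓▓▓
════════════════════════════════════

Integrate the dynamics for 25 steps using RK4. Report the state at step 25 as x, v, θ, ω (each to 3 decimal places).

apply F[0]=-10.000 → step 1: x=-0.001, v=-0.103, θ=-0.114, ω=0.200
apply F[1]=-10.000 → step 2: x=-0.004, v=-0.207, θ=-0.108, ω=0.404
apply F[2]=-9.010 → step 3: x=-0.009, v=-0.300, θ=-0.098, ω=0.585
apply F[3]=-4.859 → step 4: x=-0.016, v=-0.348, θ=-0.086, ω=0.658
apply F[4]=-2.225 → step 5: x=-0.023, v=-0.367, θ=-0.072, ω=0.666
apply F[5]=-0.581 → step 6: x=-0.030, v=-0.368, θ=-0.059, ω=0.636
apply F[6]=+0.424 → step 7: x=-0.037, v=-0.358, θ=-0.047, ω=0.587
apply F[7]=+1.019 → step 8: x=-0.044, v=-0.343, θ=-0.036, ω=0.529
apply F[8]=+1.354 → step 9: x=-0.051, v=-0.325, θ=-0.026, ω=0.469
apply F[9]=+1.525 → step 10: x=-0.057, v=-0.306, θ=-0.017, ω=0.411
apply F[10]=+1.596 → step 11: x=-0.063, v=-0.287, θ=-0.010, ω=0.356
apply F[11]=+1.607 → step 12: x=-0.069, v=-0.268, θ=-0.003, ω=0.306
apply F[12]=+1.581 → step 13: x=-0.074, v=-0.250, θ=0.003, ω=0.261
apply F[13]=+1.536 → step 14: x=-0.079, v=-0.233, θ=0.007, ω=0.221
apply F[14]=+1.481 → step 15: x=-0.083, v=-0.217, θ=0.011, ω=0.186
apply F[15]=+1.420 → step 16: x=-0.088, v=-0.202, θ=0.015, ω=0.154
apply F[16]=+1.360 → step 17: x=-0.092, v=-0.188, θ=0.018, ω=0.127
apply F[17]=+1.299 → step 18: x=-0.095, v=-0.175, θ=0.020, ω=0.104
apply F[18]=+1.241 → step 19: x=-0.099, v=-0.163, θ=0.022, ω=0.083
apply F[19]=+1.186 → step 20: x=-0.102, v=-0.151, θ=0.023, ω=0.065
apply F[20]=+1.133 → step 21: x=-0.105, v=-0.140, θ=0.025, ω=0.050
apply F[21]=+1.083 → step 22: x=-0.107, v=-0.130, θ=0.025, ω=0.037
apply F[22]=+1.036 → step 23: x=-0.110, v=-0.120, θ=0.026, ω=0.025
apply F[23]=+0.992 → step 24: x=-0.112, v=-0.111, θ=0.026, ω=0.016
apply F[24]=+0.950 → step 25: x=-0.114, v=-0.103, θ=0.027, ω=0.007

Answer: x=-0.114, v=-0.103, θ=0.027, ω=0.007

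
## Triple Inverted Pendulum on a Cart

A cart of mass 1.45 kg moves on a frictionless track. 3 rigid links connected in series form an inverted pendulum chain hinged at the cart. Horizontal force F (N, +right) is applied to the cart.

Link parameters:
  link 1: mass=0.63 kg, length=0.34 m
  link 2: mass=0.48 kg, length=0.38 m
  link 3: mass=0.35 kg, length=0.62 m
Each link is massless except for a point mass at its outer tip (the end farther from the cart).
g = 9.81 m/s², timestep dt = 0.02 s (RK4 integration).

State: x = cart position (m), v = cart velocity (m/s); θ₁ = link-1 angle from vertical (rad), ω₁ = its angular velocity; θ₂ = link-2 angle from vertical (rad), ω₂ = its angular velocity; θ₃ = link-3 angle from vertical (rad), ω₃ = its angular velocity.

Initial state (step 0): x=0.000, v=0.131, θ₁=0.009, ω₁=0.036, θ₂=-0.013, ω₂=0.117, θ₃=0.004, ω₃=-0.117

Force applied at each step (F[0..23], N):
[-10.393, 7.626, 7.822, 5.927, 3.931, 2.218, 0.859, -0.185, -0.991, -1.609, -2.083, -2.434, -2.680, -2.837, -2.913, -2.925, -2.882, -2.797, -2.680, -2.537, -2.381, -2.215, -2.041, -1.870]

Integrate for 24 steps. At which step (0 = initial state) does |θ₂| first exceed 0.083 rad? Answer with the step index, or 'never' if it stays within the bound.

Answer: never

Derivation:
apply F[0]=-10.393 → step 1: x=0.001, v=-0.014, θ₁=0.014, ω₁=0.487, θ₂=-0.011, ω₂=0.085, θ₃=0.002, ω₃=-0.109
apply F[1]=+7.626 → step 2: x=0.002, v=0.087, θ₁=0.021, ω₁=0.221, θ₂=-0.010, ω₂=0.046, θ₃=-0.000, ω₃=-0.103
apply F[2]=+7.822 → step 3: x=0.005, v=0.190, θ₁=0.023, ω₁=-0.046, θ₂=-0.009, ω₂=0.005, θ₃=-0.002, ω₃=-0.099
apply F[3]=+5.927 → step 4: x=0.009, v=0.268, θ₁=0.020, ω₁=-0.237, θ₂=-0.009, ω₂=-0.035, θ₃=-0.004, ω₃=-0.095
apply F[4]=+3.931 → step 5: x=0.015, v=0.319, θ₁=0.014, ω₁=-0.355, θ₂=-0.011, ω₂=-0.070, θ₃=-0.006, ω₃=-0.093
apply F[5]=+2.218 → step 6: x=0.022, v=0.347, θ₁=0.007, ω₁=-0.417, θ₂=-0.012, ω₂=-0.097, θ₃=-0.008, ω₃=-0.091
apply F[6]=+0.859 → step 7: x=0.029, v=0.359, θ₁=-0.002, ω₁=-0.437, θ₂=-0.014, ω₂=-0.117, θ₃=-0.010, ω₃=-0.088
apply F[7]=-0.185 → step 8: x=0.036, v=0.357, θ₁=-0.011, ω₁=-0.430, θ₂=-0.017, ω₂=-0.130, θ₃=-0.012, ω₃=-0.086
apply F[8]=-0.991 → step 9: x=0.043, v=0.346, θ₁=-0.019, ω₁=-0.404, θ₂=-0.020, ω₂=-0.136, θ₃=-0.013, ω₃=-0.082
apply F[9]=-1.609 → step 10: x=0.050, v=0.329, θ₁=-0.027, ω₁=-0.366, θ₂=-0.022, ω₂=-0.137, θ₃=-0.015, ω₃=-0.079
apply F[10]=-2.083 → step 11: x=0.056, v=0.306, θ₁=-0.033, ω₁=-0.321, θ₂=-0.025, ω₂=-0.132, θ₃=-0.016, ω₃=-0.074
apply F[11]=-2.434 → step 12: x=0.062, v=0.280, θ₁=-0.039, ω₁=-0.273, θ₂=-0.028, ω₂=-0.123, θ₃=-0.018, ω₃=-0.069
apply F[12]=-2.680 → step 13: x=0.067, v=0.251, θ₁=-0.044, ω₁=-0.223, θ₂=-0.030, ω₂=-0.111, θ₃=-0.019, ω₃=-0.064
apply F[13]=-2.837 → step 14: x=0.072, v=0.221, θ₁=-0.048, ω₁=-0.173, θ₂=-0.032, ω₂=-0.097, θ₃=-0.020, ω₃=-0.058
apply F[14]=-2.913 → step 15: x=0.076, v=0.191, θ₁=-0.051, ω₁=-0.126, θ₂=-0.034, ω₂=-0.081, θ₃=-0.021, ω₃=-0.051
apply F[15]=-2.925 → step 16: x=0.080, v=0.161, θ₁=-0.053, ω₁=-0.082, θ₂=-0.035, ω₂=-0.065, θ₃=-0.022, ω₃=-0.044
apply F[16]=-2.882 → step 17: x=0.083, v=0.132, θ₁=-0.054, ω₁=-0.041, θ₂=-0.036, ω₂=-0.048, θ₃=-0.023, ω₃=-0.037
apply F[17]=-2.797 → step 18: x=0.085, v=0.104, θ₁=-0.055, ω₁=-0.005, θ₂=-0.037, ω₂=-0.031, θ₃=-0.024, ω₃=-0.030
apply F[18]=-2.680 → step 19: x=0.087, v=0.078, θ₁=-0.055, ω₁=0.026, θ₂=-0.038, ω₂=-0.015, θ₃=-0.024, ω₃=-0.023
apply F[19]=-2.537 → step 20: x=0.088, v=0.054, θ₁=-0.054, ω₁=0.053, θ₂=-0.038, ω₂=0.000, θ₃=-0.025, ω₃=-0.015
apply F[20]=-2.381 → step 21: x=0.089, v=0.031, θ₁=-0.053, ω₁=0.076, θ₂=-0.038, ω₂=0.015, θ₃=-0.025, ω₃=-0.008
apply F[21]=-2.215 → step 22: x=0.089, v=0.011, θ₁=-0.051, ω₁=0.094, θ₂=-0.037, ω₂=0.027, θ₃=-0.025, ω₃=-0.002
apply F[22]=-2.041 → step 23: x=0.089, v=-0.007, θ₁=-0.049, ω₁=0.109, θ₂=-0.036, ω₂=0.039, θ₃=-0.025, ω₃=0.005
apply F[23]=-1.870 → step 24: x=0.089, v=-0.023, θ₁=-0.047, ω₁=0.120, θ₂=-0.036, ω₂=0.049, θ₃=-0.025, ω₃=0.011
max |θ₂| = 0.038 ≤ 0.083 over all 25 states.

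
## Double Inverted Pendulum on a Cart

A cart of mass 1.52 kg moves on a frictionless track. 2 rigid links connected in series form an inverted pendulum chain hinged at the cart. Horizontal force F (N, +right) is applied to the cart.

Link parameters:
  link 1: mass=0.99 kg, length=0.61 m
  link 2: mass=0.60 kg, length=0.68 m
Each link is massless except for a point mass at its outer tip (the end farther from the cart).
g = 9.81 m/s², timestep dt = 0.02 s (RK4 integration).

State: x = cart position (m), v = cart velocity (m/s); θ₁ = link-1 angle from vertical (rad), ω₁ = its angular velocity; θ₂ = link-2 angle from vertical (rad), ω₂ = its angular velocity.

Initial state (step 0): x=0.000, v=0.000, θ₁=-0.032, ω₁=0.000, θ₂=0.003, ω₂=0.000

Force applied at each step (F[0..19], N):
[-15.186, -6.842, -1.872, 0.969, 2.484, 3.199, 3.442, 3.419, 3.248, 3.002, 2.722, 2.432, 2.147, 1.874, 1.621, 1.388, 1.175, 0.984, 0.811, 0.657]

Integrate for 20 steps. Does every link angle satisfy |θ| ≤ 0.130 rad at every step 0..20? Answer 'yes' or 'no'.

apply F[0]=-15.186 → step 1: x=-0.002, v=-0.193, θ₁=-0.029, ω₁=0.300, θ₂=0.003, ω₂=0.016
apply F[1]=-6.842 → step 2: x=-0.007, v=-0.278, θ₁=-0.022, ω₁=0.425, θ₂=0.004, ω₂=0.030
apply F[2]=-1.872 → step 3: x=-0.012, v=-0.299, θ₁=-0.013, ω₁=0.450, θ₂=0.004, ω₂=0.039
apply F[3]=+0.969 → step 4: x=-0.018, v=-0.285, θ₁=-0.004, ω₁=0.421, θ₂=0.005, ω₂=0.046
apply F[4]=+2.484 → step 5: x=-0.024, v=-0.252, θ₁=0.004, ω₁=0.366, θ₂=0.006, ω₂=0.048
apply F[5]=+3.199 → step 6: x=-0.028, v=-0.211, θ₁=0.010, ω₁=0.301, θ₂=0.007, ω₂=0.048
apply F[6]=+3.442 → step 7: x=-0.032, v=-0.169, θ₁=0.016, ω₁=0.237, θ₂=0.008, ω₂=0.046
apply F[7]=+3.419 → step 8: x=-0.035, v=-0.127, θ₁=0.020, ω₁=0.176, θ₂=0.009, ω₂=0.041
apply F[8]=+3.248 → step 9: x=-0.037, v=-0.089, θ₁=0.023, ω₁=0.123, θ₂=0.010, ω₂=0.036
apply F[9]=+3.002 → step 10: x=-0.039, v=-0.054, θ₁=0.025, ω₁=0.076, θ₂=0.010, ω₂=0.029
apply F[10]=+2.722 → step 11: x=-0.039, v=-0.024, θ₁=0.026, ω₁=0.037, θ₂=0.011, ω₂=0.023
apply F[11]=+2.432 → step 12: x=-0.040, v=0.003, θ₁=0.026, ω₁=0.005, θ₂=0.011, ω₂=0.016
apply F[12]=+2.147 → step 13: x=-0.039, v=0.026, θ₁=0.026, ω₁=-0.021, θ₂=0.011, ω₂=0.009
apply F[13]=+1.874 → step 14: x=-0.039, v=0.045, θ₁=0.025, ω₁=-0.042, θ₂=0.012, ω₂=0.002
apply F[14]=+1.621 → step 15: x=-0.037, v=0.061, θ₁=0.024, ω₁=-0.058, θ₂=0.012, ω₂=-0.004
apply F[15]=+1.388 → step 16: x=-0.036, v=0.075, θ₁=0.023, ω₁=-0.070, θ₂=0.011, ω₂=-0.010
apply F[16]=+1.175 → step 17: x=-0.035, v=0.086, θ₁=0.022, ω₁=-0.078, θ₂=0.011, ω₂=-0.015
apply F[17]=+0.984 → step 18: x=-0.033, v=0.094, θ₁=0.020, ω₁=-0.084, θ₂=0.011, ω₂=-0.019
apply F[18]=+0.811 → step 19: x=-0.031, v=0.101, θ₁=0.018, ω₁=-0.087, θ₂=0.010, ω₂=-0.023
apply F[19]=+0.657 → step 20: x=-0.029, v=0.106, θ₁=0.017, ω₁=-0.089, θ₂=0.010, ω₂=-0.027
Max |angle| over trajectory = 0.032 rad; bound = 0.130 → within bound.

Answer: yes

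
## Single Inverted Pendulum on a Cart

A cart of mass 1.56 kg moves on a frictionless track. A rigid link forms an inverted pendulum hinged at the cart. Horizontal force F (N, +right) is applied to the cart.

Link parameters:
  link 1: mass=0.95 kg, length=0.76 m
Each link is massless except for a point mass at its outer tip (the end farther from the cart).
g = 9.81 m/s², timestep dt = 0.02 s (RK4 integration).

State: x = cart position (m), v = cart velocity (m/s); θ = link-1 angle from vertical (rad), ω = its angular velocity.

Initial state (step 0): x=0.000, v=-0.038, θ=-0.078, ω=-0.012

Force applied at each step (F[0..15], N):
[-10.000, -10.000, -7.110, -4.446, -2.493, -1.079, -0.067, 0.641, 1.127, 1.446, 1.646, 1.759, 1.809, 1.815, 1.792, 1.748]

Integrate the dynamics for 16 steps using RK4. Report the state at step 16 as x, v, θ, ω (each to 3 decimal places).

Answer: x=-0.109, v=-0.254, θ=0.014, ω=0.146

Derivation:
apply F[0]=-10.000 → step 1: x=-0.002, v=-0.157, θ=-0.077, ω=0.123
apply F[1]=-10.000 → step 2: x=-0.006, v=-0.275, θ=-0.073, ω=0.260
apply F[2]=-7.110 → step 3: x=-0.013, v=-0.358, θ=-0.067, ω=0.350
apply F[3]=-4.446 → step 4: x=-0.020, v=-0.407, θ=-0.059, ω=0.399
apply F[4]=-2.493 → step 5: x=-0.029, v=-0.433, θ=-0.051, ω=0.418
apply F[5]=-1.079 → step 6: x=-0.037, v=-0.441, θ=-0.043, ω=0.417
apply F[6]=-0.067 → step 7: x=-0.046, v=-0.437, θ=-0.035, ω=0.402
apply F[7]=+0.641 → step 8: x=-0.055, v=-0.426, θ=-0.027, ω=0.378
apply F[8]=+1.127 → step 9: x=-0.063, v=-0.408, θ=-0.020, ω=0.350
apply F[9]=+1.446 → step 10: x=-0.071, v=-0.388, θ=-0.013, ω=0.318
apply F[10]=+1.646 → step 11: x=-0.079, v=-0.366, θ=-0.007, ω=0.287
apply F[11]=+1.759 → step 12: x=-0.086, v=-0.343, θ=-0.002, ω=0.255
apply F[12]=+1.809 → step 13: x=-0.092, v=-0.319, θ=0.003, ω=0.225
apply F[13]=+1.815 → step 14: x=-0.098, v=-0.297, θ=0.007, ω=0.197
apply F[14]=+1.792 → step 15: x=-0.104, v=-0.275, θ=0.011, ω=0.170
apply F[15]=+1.748 → step 16: x=-0.109, v=-0.254, θ=0.014, ω=0.146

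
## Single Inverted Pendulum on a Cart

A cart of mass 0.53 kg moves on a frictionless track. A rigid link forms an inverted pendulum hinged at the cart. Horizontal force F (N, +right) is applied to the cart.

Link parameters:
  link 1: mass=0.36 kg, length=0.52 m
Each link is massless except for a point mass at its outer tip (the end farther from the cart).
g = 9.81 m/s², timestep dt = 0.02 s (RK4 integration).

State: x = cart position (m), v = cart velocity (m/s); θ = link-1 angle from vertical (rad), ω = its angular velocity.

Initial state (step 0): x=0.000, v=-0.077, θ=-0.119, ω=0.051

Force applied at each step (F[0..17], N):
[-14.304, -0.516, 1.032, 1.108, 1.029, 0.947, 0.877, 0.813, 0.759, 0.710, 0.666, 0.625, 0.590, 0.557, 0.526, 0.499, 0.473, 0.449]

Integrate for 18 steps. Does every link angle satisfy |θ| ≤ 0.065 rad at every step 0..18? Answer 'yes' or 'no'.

apply F[0]=-14.304 → step 1: x=-0.007, v=-0.597, θ=-0.108, ω=1.001
apply F[1]=-0.516 → step 2: x=-0.019, v=-0.604, θ=-0.089, ω=0.978
apply F[2]=+1.032 → step 3: x=-0.030, v=-0.555, θ=-0.070, ω=0.854
apply F[3]=+1.108 → step 4: x=-0.041, v=-0.506, θ=-0.055, ω=0.735
apply F[4]=+1.029 → step 5: x=-0.051, v=-0.461, θ=-0.041, ω=0.631
apply F[5]=+0.947 → step 6: x=-0.059, v=-0.421, θ=-0.029, ω=0.540
apply F[6]=+0.877 → step 7: x=-0.067, v=-0.384, θ=-0.019, ω=0.462
apply F[7]=+0.813 → step 8: x=-0.075, v=-0.352, θ=-0.011, ω=0.393
apply F[8]=+0.759 → step 9: x=-0.082, v=-0.322, θ=-0.003, ω=0.334
apply F[9]=+0.710 → step 10: x=-0.088, v=-0.295, θ=0.003, ω=0.282
apply F[10]=+0.666 → step 11: x=-0.093, v=-0.271, θ=0.008, ω=0.237
apply F[11]=+0.625 → step 12: x=-0.099, v=-0.249, θ=0.012, ω=0.199
apply F[12]=+0.590 → step 13: x=-0.103, v=-0.228, θ=0.016, ω=0.165
apply F[13]=+0.557 → step 14: x=-0.108, v=-0.210, θ=0.019, ω=0.135
apply F[14]=+0.526 → step 15: x=-0.112, v=-0.192, θ=0.021, ω=0.110
apply F[15]=+0.499 → step 16: x=-0.115, v=-0.177, θ=0.023, ω=0.088
apply F[16]=+0.473 → step 17: x=-0.119, v=-0.162, θ=0.025, ω=0.069
apply F[17]=+0.449 → step 18: x=-0.122, v=-0.148, θ=0.026, ω=0.053
Max |angle| over trajectory = 0.119 rad; bound = 0.065 → exceeded.

Answer: no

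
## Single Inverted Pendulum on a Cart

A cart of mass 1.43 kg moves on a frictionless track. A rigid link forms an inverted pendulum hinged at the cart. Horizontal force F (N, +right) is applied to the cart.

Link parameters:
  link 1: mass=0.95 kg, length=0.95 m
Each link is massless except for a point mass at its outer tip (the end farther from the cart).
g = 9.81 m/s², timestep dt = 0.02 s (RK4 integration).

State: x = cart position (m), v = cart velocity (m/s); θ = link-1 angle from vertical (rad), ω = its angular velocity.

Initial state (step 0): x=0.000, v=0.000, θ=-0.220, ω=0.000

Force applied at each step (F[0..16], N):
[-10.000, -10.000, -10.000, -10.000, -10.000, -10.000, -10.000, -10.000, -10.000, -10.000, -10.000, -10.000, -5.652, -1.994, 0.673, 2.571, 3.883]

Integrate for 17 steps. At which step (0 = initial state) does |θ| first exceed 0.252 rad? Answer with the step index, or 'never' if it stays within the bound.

apply F[0]=-10.000 → step 1: x=-0.001, v=-0.109, θ=-0.219, ω=0.067
apply F[1]=-10.000 → step 2: x=-0.004, v=-0.218, θ=-0.217, ω=0.134
apply F[2]=-10.000 → step 3: x=-0.010, v=-0.327, θ=-0.214, ω=0.202
apply F[3]=-10.000 → step 4: x=-0.017, v=-0.437, θ=-0.209, ω=0.272
apply F[4]=-10.000 → step 5: x=-0.027, v=-0.548, θ=-0.203, ω=0.344
apply F[5]=-10.000 → step 6: x=-0.039, v=-0.660, θ=-0.195, ω=0.418
apply F[6]=-10.000 → step 7: x=-0.054, v=-0.773, θ=-0.186, ω=0.496
apply F[7]=-10.000 → step 8: x=-0.070, v=-0.888, θ=-0.176, ω=0.578
apply F[8]=-10.000 → step 9: x=-0.089, v=-1.005, θ=-0.163, ω=0.665
apply F[9]=-10.000 → step 10: x=-0.111, v=-1.124, θ=-0.149, ω=0.756
apply F[10]=-10.000 → step 11: x=-0.134, v=-1.245, θ=-0.133, ω=0.853
apply F[11]=-10.000 → step 12: x=-0.160, v=-1.369, θ=-0.115, ω=0.957
apply F[12]=-5.652 → step 13: x=-0.188, v=-1.435, θ=-0.095, ω=1.005
apply F[13]=-1.994 → step 14: x=-0.217, v=-1.453, θ=-0.075, ω=1.006
apply F[14]=+0.673 → step 15: x=-0.246, v=-1.436, θ=-0.055, ω=0.975
apply F[15]=+2.571 → step 16: x=-0.274, v=-1.395, θ=-0.036, ω=0.922
apply F[16]=+3.883 → step 17: x=-0.302, v=-1.337, θ=-0.019, ω=0.856
max |θ| = 0.220 ≤ 0.252 over all 18 states.

Answer: never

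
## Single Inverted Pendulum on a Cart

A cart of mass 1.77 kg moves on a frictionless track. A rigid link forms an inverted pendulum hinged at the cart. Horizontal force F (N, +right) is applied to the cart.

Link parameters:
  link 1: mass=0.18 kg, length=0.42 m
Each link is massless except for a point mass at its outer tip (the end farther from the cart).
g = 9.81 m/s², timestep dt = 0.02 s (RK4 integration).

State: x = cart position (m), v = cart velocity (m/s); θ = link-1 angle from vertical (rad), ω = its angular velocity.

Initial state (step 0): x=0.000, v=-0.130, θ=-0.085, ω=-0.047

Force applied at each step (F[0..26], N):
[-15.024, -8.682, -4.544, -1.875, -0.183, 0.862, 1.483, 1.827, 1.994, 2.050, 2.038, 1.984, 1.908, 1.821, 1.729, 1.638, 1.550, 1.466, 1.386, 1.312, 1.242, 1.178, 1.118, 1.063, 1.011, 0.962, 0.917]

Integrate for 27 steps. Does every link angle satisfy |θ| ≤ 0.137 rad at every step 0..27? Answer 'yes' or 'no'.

apply F[0]=-15.024 → step 1: x=-0.004, v=-0.298, θ=-0.082, ω=0.312
apply F[1]=-8.682 → step 2: x=-0.011, v=-0.394, θ=-0.074, ω=0.505
apply F[2]=-4.544 → step 3: x=-0.020, v=-0.444, θ=-0.063, ω=0.591
apply F[3]=-1.875 → step 4: x=-0.029, v=-0.464, θ=-0.051, ω=0.612
apply F[4]=-0.183 → step 5: x=-0.038, v=-0.466, θ=-0.039, ω=0.594
apply F[5]=+0.862 → step 6: x=-0.047, v=-0.455, θ=-0.028, ω=0.553
apply F[6]=+1.483 → step 7: x=-0.056, v=-0.438, θ=-0.017, ω=0.502
apply F[7]=+1.827 → step 8: x=-0.065, v=-0.417, θ=-0.008, ω=0.447
apply F[8]=+1.994 → step 9: x=-0.073, v=-0.395, θ=0.001, ω=0.391
apply F[9]=+2.050 → step 10: x=-0.080, v=-0.372, θ=0.008, ω=0.338
apply F[10]=+2.038 → step 11: x=-0.088, v=-0.349, θ=0.014, ω=0.289
apply F[11]=+1.984 → step 12: x=-0.094, v=-0.327, θ=0.020, ω=0.245
apply F[12]=+1.908 → step 13: x=-0.101, v=-0.306, θ=0.024, ω=0.205
apply F[13]=+1.821 → step 14: x=-0.107, v=-0.285, θ=0.028, ω=0.169
apply F[14]=+1.729 → step 15: x=-0.112, v=-0.266, θ=0.031, ω=0.138
apply F[15]=+1.638 → step 16: x=-0.117, v=-0.249, θ=0.033, ω=0.110
apply F[16]=+1.550 → step 17: x=-0.122, v=-0.232, θ=0.035, ω=0.086
apply F[17]=+1.466 → step 18: x=-0.127, v=-0.216, θ=0.037, ω=0.065
apply F[18]=+1.386 → step 19: x=-0.131, v=-0.201, θ=0.038, ω=0.047
apply F[19]=+1.312 → step 20: x=-0.135, v=-0.187, θ=0.039, ω=0.032
apply F[20]=+1.242 → step 21: x=-0.138, v=-0.174, θ=0.039, ω=0.018
apply F[21]=+1.178 → step 22: x=-0.142, v=-0.161, θ=0.039, ω=0.007
apply F[22]=+1.118 → step 23: x=-0.145, v=-0.149, θ=0.039, ω=-0.003
apply F[23]=+1.063 → step 24: x=-0.148, v=-0.138, θ=0.039, ω=-0.011
apply F[24]=+1.011 → step 25: x=-0.150, v=-0.128, θ=0.039, ω=-0.018
apply F[25]=+0.962 → step 26: x=-0.153, v=-0.117, θ=0.039, ω=-0.024
apply F[26]=+0.917 → step 27: x=-0.155, v=-0.108, θ=0.038, ω=-0.029
Max |angle| over trajectory = 0.085 rad; bound = 0.137 → within bound.

Answer: yes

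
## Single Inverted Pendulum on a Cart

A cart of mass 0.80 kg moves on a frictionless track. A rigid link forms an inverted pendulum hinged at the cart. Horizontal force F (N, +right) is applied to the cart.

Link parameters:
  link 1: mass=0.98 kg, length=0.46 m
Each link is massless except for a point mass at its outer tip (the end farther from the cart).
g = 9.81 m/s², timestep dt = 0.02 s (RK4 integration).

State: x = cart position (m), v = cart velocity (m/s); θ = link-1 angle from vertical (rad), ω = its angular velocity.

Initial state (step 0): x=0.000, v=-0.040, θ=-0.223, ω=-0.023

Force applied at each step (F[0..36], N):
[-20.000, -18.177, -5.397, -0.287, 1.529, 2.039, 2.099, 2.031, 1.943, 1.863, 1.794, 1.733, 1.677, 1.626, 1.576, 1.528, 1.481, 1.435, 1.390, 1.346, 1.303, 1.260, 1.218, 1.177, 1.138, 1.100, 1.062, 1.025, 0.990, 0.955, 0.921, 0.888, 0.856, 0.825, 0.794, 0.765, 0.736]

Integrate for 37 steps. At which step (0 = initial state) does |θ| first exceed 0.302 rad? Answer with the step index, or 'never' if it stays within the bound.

Answer: never

Derivation:
apply F[0]=-20.000 → step 1: x=-0.005, v=-0.464, θ=-0.215, ω=0.784
apply F[1]=-18.177 → step 2: x=-0.018, v=-0.854, θ=-0.192, ω=1.526
apply F[2]=-5.397 → step 3: x=-0.036, v=-0.949, θ=-0.161, ω=1.654
apply F[3]=-0.287 → step 4: x=-0.055, v=-0.926, θ=-0.129, ω=1.545
apply F[4]=+1.529 → step 5: x=-0.073, v=-0.865, θ=-0.100, ω=1.363
apply F[5]=+2.039 → step 6: x=-0.089, v=-0.795, θ=-0.074, ω=1.176
apply F[6]=+2.099 → step 7: x=-0.105, v=-0.729, θ=-0.053, ω=1.005
apply F[7]=+2.031 → step 8: x=-0.119, v=-0.668, θ=-0.034, ω=0.855
apply F[8]=+1.943 → step 9: x=-0.131, v=-0.614, θ=-0.018, ω=0.725
apply F[9]=+1.863 → step 10: x=-0.143, v=-0.565, θ=-0.005, ω=0.614
apply F[10]=+1.794 → step 11: x=-0.154, v=-0.520, θ=0.007, ω=0.517
apply F[11]=+1.733 → step 12: x=-0.164, v=-0.479, θ=0.016, ω=0.434
apply F[12]=+1.677 → step 13: x=-0.173, v=-0.442, θ=0.024, ω=0.362
apply F[13]=+1.626 → step 14: x=-0.182, v=-0.408, θ=0.031, ω=0.299
apply F[14]=+1.576 → step 15: x=-0.190, v=-0.377, θ=0.036, ω=0.245
apply F[15]=+1.528 → step 16: x=-0.197, v=-0.348, θ=0.040, ω=0.199
apply F[16]=+1.481 → step 17: x=-0.204, v=-0.321, θ=0.044, ω=0.158
apply F[17]=+1.435 → step 18: x=-0.210, v=-0.296, θ=0.047, ω=0.124
apply F[18]=+1.390 → step 19: x=-0.215, v=-0.273, θ=0.049, ω=0.094
apply F[19]=+1.346 → step 20: x=-0.221, v=-0.251, θ=0.051, ω=0.068
apply F[20]=+1.303 → step 21: x=-0.226, v=-0.231, θ=0.052, ω=0.046
apply F[21]=+1.260 → step 22: x=-0.230, v=-0.212, θ=0.052, ω=0.027
apply F[22]=+1.218 → step 23: x=-0.234, v=-0.194, θ=0.053, ω=0.011
apply F[23]=+1.177 → step 24: x=-0.238, v=-0.178, θ=0.053, ω=-0.003
apply F[24]=+1.138 → step 25: x=-0.241, v=-0.162, θ=0.053, ω=-0.015
apply F[25]=+1.100 → step 26: x=-0.244, v=-0.147, θ=0.052, ω=-0.024
apply F[26]=+1.062 → step 27: x=-0.247, v=-0.133, θ=0.052, ω=-0.033
apply F[27]=+1.025 → step 28: x=-0.250, v=-0.120, θ=0.051, ω=-0.040
apply F[28]=+0.990 → step 29: x=-0.252, v=-0.107, θ=0.050, ω=-0.045
apply F[29]=+0.955 → step 30: x=-0.254, v=-0.095, θ=0.049, ω=-0.050
apply F[30]=+0.921 → step 31: x=-0.256, v=-0.084, θ=0.048, ω=-0.054
apply F[31]=+0.888 → step 32: x=-0.257, v=-0.073, θ=0.047, ω=-0.057
apply F[32]=+0.856 → step 33: x=-0.259, v=-0.063, θ=0.046, ω=-0.059
apply F[33]=+0.825 → step 34: x=-0.260, v=-0.053, θ=0.045, ω=-0.061
apply F[34]=+0.794 → step 35: x=-0.261, v=-0.044, θ=0.044, ω=-0.062
apply F[35]=+0.765 → step 36: x=-0.262, v=-0.035, θ=0.042, ω=-0.063
apply F[36]=+0.736 → step 37: x=-0.262, v=-0.027, θ=0.041, ω=-0.063
max |θ| = 0.223 ≤ 0.302 over all 38 states.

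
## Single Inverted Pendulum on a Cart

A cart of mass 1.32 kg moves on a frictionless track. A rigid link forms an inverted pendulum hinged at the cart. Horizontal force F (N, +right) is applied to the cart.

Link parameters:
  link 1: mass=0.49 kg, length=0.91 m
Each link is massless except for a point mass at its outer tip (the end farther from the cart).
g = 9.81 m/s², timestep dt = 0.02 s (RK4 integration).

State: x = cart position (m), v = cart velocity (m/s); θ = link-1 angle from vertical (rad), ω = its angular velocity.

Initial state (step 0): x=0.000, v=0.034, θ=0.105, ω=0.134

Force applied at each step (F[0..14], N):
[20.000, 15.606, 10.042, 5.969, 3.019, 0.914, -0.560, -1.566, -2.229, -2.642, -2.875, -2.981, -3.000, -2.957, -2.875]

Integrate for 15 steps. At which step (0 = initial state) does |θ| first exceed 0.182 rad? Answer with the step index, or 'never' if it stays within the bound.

apply F[0]=+20.000 → step 1: x=0.004, v=0.328, θ=0.105, ω=-0.165
apply F[1]=+15.606 → step 2: x=0.012, v=0.556, θ=0.099, ω=-0.392
apply F[2]=+10.042 → step 3: x=0.025, v=0.701, θ=0.090, ω=-0.530
apply F[3]=+5.969 → step 4: x=0.040, v=0.786, θ=0.079, ω=-0.605
apply F[4]=+3.019 → step 5: x=0.056, v=0.826, θ=0.066, ω=-0.634
apply F[5]=+0.914 → step 6: x=0.073, v=0.836, θ=0.054, ω=-0.631
apply F[6]=-0.560 → step 7: x=0.089, v=0.824, θ=0.041, ω=-0.608
apply F[7]=-1.566 → step 8: x=0.105, v=0.798, θ=0.029, ω=-0.572
apply F[8]=-2.229 → step 9: x=0.121, v=0.762, θ=0.018, ω=-0.528
apply F[9]=-2.642 → step 10: x=0.136, v=0.722, θ=0.008, ω=-0.480
apply F[10]=-2.875 → step 11: x=0.150, v=0.678, θ=-0.001, ω=-0.431
apply F[11]=-2.981 → step 12: x=0.163, v=0.633, θ=-0.009, ω=-0.383
apply F[12]=-3.000 → step 13: x=0.175, v=0.588, θ=-0.016, ω=-0.336
apply F[13]=-2.957 → step 14: x=0.187, v=0.545, θ=-0.022, ω=-0.293
apply F[14]=-2.875 → step 15: x=0.197, v=0.503, θ=-0.028, ω=-0.252
max |θ| = 0.105 ≤ 0.182 over all 16 states.

Answer: never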